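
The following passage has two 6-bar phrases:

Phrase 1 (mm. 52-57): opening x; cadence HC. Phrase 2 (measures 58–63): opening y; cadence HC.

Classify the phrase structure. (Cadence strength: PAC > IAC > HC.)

The second phrase closes with a half cadence, which is not stronger than the first phrase's half cadence; without a weak→strong cadential pair there is no antecedent–consequent relationship, so this is a phrase group rather than a period.

phrase group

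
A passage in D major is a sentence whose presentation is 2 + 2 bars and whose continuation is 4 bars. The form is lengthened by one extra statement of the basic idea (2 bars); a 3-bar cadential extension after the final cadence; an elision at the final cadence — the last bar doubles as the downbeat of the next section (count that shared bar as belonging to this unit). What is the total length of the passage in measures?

13 measures

Basic sentence: 2 + 2 + 4 = 8 bars.
8 (basic form) + 2 (extra statement) + 3 (cadential extension) = 13.
The elision shares a bar with the next section but does not change this unit's count.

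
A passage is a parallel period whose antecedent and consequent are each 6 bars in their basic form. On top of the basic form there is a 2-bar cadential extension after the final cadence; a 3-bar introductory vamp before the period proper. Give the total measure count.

Basic parallel period: 6 + 6 = 12 bars.
12 (basic form) + 2 (cadential extension) + 3 (introduction) = 17.

17 measures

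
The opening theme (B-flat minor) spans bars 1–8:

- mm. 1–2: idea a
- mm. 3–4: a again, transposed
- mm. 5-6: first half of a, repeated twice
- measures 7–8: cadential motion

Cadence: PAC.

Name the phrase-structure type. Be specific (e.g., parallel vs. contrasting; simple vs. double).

Basic idea (bars 1–2) + its repetition (measures 3–4) form the presentation; fragmentation and cadence (bars 5-8) form the continuation — the 8-bar whole is a sentence.

sentence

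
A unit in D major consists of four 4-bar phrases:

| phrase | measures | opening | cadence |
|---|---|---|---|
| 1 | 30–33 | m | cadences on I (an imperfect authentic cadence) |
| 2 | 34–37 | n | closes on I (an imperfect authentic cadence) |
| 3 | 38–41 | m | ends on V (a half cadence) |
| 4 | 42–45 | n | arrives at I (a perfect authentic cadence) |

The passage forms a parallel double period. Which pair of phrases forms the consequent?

In a double period the first pair of phrases (ending imperfect authentic cadence) is the large antecedent and the second pair (ending perfect authentic cadence) is the large consequent; the consequent is phrases 3 and 4.

phrases 3 and 4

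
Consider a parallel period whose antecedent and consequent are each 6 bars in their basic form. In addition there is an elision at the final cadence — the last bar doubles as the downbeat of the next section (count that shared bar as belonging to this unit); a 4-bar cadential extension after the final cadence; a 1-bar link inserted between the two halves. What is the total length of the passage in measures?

17 measures

Basic parallel period: 6 + 6 = 12 bars.
12 (basic form) + 4 (cadential extension) + 1 (link) = 17.
The elision shares a bar with the next section but does not change this unit's count.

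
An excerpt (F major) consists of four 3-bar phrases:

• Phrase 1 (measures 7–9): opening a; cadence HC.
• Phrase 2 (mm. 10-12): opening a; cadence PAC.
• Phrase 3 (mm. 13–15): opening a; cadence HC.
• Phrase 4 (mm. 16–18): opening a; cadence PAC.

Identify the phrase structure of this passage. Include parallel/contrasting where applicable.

The cadence pattern HC–PAC–HC–PAC is weak–strong twice, and phrases 3–4 restate phrases 1–2: a period heard twice, not a double period (which would end weakly at phrase 2).

repeated period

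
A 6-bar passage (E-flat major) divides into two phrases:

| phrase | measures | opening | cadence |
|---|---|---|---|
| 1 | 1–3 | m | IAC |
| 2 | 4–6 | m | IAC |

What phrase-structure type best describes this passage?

Both phrases have the same opening (m) and the same cadence (imperfect authentic cadence): the second is a restatement, not a consequent, so this is a repeated phrase rather than a period.

repeated phrase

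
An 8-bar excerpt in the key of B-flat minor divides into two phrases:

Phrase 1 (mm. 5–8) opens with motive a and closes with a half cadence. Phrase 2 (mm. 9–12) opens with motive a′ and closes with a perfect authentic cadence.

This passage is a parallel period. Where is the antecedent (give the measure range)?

measures 5–8

The antecedent is the phrase ending with the weaker cadence (half cadence, phrase 1) and the consequent the one ending more conclusively (perfect authentic cadence, phrase 2); the antecedent is bars 5–8.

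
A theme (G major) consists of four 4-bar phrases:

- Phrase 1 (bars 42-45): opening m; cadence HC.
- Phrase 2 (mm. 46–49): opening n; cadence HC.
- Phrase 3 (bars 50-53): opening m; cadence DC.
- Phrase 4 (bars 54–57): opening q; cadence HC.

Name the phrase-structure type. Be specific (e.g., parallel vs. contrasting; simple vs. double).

phrase group

Phrase 4 ends with a half cadence, no stronger than phrase 2's half cadence, so the four phrases do not form a double period; nor do phrases 3–4 duplicate 1–2, so it is not a repeated period. With no phrase reaching a conclusive cadence, the passage is a phrase group.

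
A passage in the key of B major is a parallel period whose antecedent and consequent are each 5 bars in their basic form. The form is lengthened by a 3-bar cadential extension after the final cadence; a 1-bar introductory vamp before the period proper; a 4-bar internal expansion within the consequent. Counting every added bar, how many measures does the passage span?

18 measures

Basic parallel period: 5 + 5 = 10 bars.
10 (basic form) + 3 (cadential extension) + 1 (introduction) + 4 (internal expansion) = 18.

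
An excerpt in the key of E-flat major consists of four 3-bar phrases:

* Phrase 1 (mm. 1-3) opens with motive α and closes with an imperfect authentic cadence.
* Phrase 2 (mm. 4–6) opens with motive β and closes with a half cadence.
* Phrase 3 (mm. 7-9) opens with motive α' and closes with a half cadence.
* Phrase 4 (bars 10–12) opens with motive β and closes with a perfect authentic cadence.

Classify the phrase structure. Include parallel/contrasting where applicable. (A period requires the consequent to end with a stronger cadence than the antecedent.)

parallel double period

Four phrases in two halves: the first half (bars 1-6) ends with a half cadence, the second (measures 7–12) with a perfect authentic cadence — a large antecedent–consequent pair, i.e. a double period.
Phrase 3 begins with the same material as phrase 1, making it parallel.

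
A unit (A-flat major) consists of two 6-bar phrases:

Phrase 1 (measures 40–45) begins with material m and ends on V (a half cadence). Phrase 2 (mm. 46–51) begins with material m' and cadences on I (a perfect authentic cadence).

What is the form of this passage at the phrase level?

Phrase 1 ends with a half cadence (weaker) and phrase 2 with a perfect authentic cadence (stronger): antecedent + consequent = a period.
The two phrases open with the same material (m / m'), so the period is parallel.

parallel period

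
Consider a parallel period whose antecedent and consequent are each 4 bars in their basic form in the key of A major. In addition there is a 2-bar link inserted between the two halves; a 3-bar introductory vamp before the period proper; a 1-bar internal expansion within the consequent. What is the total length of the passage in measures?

Basic parallel period: 4 + 4 = 8 bars.
8 (basic form) + 2 (link) + 3 (introduction) + 1 (internal expansion) = 14.

14 measures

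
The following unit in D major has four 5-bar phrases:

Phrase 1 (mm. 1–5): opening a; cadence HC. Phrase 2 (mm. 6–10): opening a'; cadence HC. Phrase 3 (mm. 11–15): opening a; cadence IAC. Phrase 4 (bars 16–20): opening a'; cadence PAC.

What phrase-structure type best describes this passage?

parallel double period

Four phrases in two halves: the first half (measures 1–10) ends with a half cadence, the second (measures 11-20) with a perfect authentic cadence — a large antecedent–consequent pair, i.e. a double period.
Phrase 3 begins with the same material as phrase 1, making it parallel.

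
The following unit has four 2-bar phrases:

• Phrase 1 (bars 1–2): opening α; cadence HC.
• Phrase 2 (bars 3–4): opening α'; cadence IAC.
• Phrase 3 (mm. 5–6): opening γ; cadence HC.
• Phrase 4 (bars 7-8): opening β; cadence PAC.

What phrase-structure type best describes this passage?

Four phrases in two halves: the first half (bars 1-4) ends with an imperfect authentic cadence, the second (mm. 5–8) with a perfect authentic cadence — a large antecedent–consequent pair, i.e. a double period.
Phrase 3 begins with different material from phrase 1, making it contrasting.

contrasting double period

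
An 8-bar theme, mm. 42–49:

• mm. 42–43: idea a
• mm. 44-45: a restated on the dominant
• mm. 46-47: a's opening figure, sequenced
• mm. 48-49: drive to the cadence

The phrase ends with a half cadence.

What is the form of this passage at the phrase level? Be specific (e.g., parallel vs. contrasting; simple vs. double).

sentence

Basic idea (measures 42–43) + its repetition (mm. 44-45) form the presentation; fragmentation and cadence (mm. 46-49) form the continuation — the 8-bar whole is a sentence.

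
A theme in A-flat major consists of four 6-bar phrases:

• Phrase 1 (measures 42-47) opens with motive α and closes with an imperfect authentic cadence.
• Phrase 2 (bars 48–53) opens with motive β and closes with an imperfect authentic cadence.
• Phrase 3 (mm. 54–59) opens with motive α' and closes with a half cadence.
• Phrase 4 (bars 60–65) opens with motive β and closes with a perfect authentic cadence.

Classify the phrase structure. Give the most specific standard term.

parallel double period

Four phrases in two halves: the first half (mm. 42–53) ends with an imperfect authentic cadence, the second (mm. 54–65) with a perfect authentic cadence — a large antecedent–consequent pair, i.e. a double period.
Phrase 3 begins with the same material as phrase 1, making it parallel.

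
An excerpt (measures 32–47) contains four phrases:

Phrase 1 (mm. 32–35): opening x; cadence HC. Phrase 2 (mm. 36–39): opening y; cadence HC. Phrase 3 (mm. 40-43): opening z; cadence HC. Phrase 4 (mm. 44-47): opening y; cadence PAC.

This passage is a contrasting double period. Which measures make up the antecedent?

In a double period the four phrases pair into a large antecedent (phrases 1–2, ending half cadence) and a large consequent (phrases 3–4, ending perfect authentic cadence). The antecedent spans bars 32–39.

measures 32–39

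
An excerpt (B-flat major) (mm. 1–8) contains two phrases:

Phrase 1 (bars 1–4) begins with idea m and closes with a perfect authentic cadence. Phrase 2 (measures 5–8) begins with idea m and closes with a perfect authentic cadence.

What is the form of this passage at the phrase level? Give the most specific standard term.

repeated phrase

Both phrases have the same opening (m) and the same cadence (perfect authentic cadence): the second is a restatement, not a consequent, so this is a repeated phrase rather than a period.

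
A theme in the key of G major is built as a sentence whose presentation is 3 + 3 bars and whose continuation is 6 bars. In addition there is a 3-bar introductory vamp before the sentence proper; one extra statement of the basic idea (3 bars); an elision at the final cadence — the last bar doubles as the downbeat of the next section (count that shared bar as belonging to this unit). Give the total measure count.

Basic sentence: 3 + 3 + 6 = 12 bars.
12 (basic form) + 3 (introduction) + 3 (extra statement) = 18.
The elision shares a bar with the next section but does not change this unit's count.

18 measures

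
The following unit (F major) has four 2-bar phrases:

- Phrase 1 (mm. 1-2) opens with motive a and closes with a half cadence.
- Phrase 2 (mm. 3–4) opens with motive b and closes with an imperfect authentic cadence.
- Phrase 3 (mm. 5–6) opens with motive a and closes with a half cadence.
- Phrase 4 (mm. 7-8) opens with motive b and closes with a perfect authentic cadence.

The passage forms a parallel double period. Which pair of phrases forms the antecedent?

phrases 1 and 2

In a double period the first pair of phrases (ending imperfect authentic cadence) is the large antecedent and the second pair (ending perfect authentic cadence) is the large consequent; the antecedent is phrases 1 and 2.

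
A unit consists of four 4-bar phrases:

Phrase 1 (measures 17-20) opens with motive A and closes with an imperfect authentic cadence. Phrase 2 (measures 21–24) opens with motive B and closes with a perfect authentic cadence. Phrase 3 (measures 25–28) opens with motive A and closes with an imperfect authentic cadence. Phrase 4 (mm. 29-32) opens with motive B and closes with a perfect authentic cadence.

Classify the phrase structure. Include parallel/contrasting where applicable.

The cadence pattern IAC–PAC–IAC–PAC is weak–strong twice, and phrases 3–4 restate phrases 1–2: a period heard twice, not a double period (which would end weakly at phrase 2).

repeated period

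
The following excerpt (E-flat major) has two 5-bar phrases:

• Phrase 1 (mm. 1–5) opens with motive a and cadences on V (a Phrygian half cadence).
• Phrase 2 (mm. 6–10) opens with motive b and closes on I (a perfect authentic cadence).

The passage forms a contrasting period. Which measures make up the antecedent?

The antecedent is the phrase ending with the weaker cadence (Phrygian half cadence, phrase 1) and the consequent the one ending more conclusively (perfect authentic cadence, phrase 2); the antecedent is mm. 1-5.

measures 1–5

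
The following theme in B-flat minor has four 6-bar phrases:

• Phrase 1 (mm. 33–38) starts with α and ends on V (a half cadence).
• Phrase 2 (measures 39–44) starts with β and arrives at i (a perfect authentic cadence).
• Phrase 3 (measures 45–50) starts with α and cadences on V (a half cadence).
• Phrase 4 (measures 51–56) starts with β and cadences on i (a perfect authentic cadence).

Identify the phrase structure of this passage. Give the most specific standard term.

The cadence pattern HC–PAC–HC–PAC is weak–strong twice, and phrases 3–4 restate phrases 1–2: a period heard twice, not a double period (which would end weakly at phrase 2).

repeated period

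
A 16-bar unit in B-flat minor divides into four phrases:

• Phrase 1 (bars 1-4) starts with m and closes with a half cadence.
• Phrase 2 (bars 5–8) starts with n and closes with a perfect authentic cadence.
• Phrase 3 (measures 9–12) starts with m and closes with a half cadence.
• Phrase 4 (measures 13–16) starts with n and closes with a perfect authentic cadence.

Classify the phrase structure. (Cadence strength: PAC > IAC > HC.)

The cadence pattern HC–PAC–HC–PAC is weak–strong twice, and phrases 3–4 restate phrases 1–2: a period heard twice, not a double period (which would end weakly at phrase 2).

repeated period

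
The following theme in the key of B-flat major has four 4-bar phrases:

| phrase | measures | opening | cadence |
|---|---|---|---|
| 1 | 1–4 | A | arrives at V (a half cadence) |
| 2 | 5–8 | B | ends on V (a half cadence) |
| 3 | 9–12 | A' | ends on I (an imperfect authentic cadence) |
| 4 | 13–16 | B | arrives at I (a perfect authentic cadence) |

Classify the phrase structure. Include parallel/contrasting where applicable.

parallel double period

Four phrases in two halves: the first half (mm. 1–8) ends with a half cadence, the second (mm. 9–16) with a perfect authentic cadence — a large antecedent–consequent pair, i.e. a double period.
Phrase 3 begins with the same material as phrase 1, making it parallel.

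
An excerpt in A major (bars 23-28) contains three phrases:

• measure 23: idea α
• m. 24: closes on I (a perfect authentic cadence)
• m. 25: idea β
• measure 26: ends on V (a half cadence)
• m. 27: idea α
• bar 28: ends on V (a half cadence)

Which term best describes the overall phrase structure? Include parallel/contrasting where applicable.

The final phrase closes with a half cadence, which is not stronger than the preceding half cadence; the 3 phrases lack an overall antecedent–consequent design and so form a phrase group.

phrase group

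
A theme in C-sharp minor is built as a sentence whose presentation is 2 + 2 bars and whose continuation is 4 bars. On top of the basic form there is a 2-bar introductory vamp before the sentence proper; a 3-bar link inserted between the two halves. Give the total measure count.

Basic sentence: 2 + 2 + 4 = 8 bars.
8 (basic form) + 2 (introduction) + 3 (link) = 13.

13 measures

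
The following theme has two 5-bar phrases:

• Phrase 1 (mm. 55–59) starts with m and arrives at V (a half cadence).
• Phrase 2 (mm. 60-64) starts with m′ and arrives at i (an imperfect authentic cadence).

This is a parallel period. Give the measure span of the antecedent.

The phrase ending with the weaker cadence (half cadence) is the antecedent; the one ending more conclusively (imperfect authentic cadence) is the consequent. The antecedent is measures 55–59.

measures 55–59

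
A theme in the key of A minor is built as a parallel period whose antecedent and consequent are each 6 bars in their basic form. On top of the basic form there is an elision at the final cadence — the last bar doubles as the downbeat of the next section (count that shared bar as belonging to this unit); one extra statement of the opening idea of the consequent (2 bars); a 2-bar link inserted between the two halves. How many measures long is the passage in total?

Basic parallel period: 6 + 6 = 12 bars.
12 (basic form) + 2 (extra statement) + 2 (link) = 16.
The elision shares a bar with the next section but does not change this unit's count.

16 measures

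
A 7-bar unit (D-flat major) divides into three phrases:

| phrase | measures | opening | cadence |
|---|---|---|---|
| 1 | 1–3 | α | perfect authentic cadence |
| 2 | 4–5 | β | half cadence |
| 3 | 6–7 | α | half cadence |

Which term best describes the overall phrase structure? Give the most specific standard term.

phrase group

The final phrase closes with a half cadence, which is not stronger than the preceding half cadence; the 3 phrases lack an overall antecedent–consequent design and so form a phrase group.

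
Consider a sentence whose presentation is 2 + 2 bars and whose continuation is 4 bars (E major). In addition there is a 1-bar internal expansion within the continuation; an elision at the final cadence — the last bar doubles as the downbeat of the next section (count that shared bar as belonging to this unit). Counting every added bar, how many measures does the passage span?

Basic sentence: 2 + 2 + 4 = 8 bars.
8 (basic form) + 1 (internal expansion) = 9.
The elision shares a bar with the next section but does not change this unit's count.

9 measures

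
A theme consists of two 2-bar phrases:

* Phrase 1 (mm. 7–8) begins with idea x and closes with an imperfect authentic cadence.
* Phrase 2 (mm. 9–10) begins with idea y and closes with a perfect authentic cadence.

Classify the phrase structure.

contrasting period

Phrase 1 ends with an imperfect authentic cadence (weaker) and phrase 2 with a perfect authentic cadence (stronger): antecedent + consequent = a period.
The two phrases open with different material (x / y), so the period is contrasting.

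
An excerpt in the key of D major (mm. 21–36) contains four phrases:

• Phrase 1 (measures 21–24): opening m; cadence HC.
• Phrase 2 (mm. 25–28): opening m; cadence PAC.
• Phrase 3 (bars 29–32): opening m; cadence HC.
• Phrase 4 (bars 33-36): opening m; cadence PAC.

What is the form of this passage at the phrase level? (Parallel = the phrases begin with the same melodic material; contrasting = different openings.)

The cadence pattern HC–PAC–HC–PAC is weak–strong twice, and phrases 3–4 restate phrases 1–2: a period heard twice, not a double period (which would end weakly at phrase 2).

repeated period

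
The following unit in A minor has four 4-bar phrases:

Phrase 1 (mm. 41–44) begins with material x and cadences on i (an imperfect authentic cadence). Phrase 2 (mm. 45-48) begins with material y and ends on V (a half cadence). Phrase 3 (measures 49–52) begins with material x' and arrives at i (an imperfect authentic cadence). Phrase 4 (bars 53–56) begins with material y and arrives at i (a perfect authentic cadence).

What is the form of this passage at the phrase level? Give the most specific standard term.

Four phrases in two halves: the first half (bars 41–48) ends with a half cadence, the second (measures 49-56) with a perfect authentic cadence — a large antecedent–consequent pair, i.e. a double period.
Phrase 3 begins with the same material as phrase 1, making it parallel.

parallel double period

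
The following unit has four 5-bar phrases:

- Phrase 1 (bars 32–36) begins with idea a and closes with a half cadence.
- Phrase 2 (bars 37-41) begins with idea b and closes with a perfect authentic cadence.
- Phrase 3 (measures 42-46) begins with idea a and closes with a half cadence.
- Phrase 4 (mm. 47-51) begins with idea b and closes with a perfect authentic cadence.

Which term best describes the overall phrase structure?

repeated period

The cadence pattern HC–PAC–HC–PAC is weak–strong twice, and phrases 3–4 restate phrases 1–2: a period heard twice, not a double period (which would end weakly at phrase 2).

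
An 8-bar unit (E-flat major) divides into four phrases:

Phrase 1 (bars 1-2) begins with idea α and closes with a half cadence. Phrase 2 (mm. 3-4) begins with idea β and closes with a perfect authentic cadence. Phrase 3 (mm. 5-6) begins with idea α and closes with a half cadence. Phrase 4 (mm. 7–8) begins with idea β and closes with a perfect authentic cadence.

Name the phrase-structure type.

repeated period

The cadence pattern HC–PAC–HC–PAC is weak–strong twice, and phrases 3–4 restate phrases 1–2: a period heard twice, not a double period (which would end weakly at phrase 2).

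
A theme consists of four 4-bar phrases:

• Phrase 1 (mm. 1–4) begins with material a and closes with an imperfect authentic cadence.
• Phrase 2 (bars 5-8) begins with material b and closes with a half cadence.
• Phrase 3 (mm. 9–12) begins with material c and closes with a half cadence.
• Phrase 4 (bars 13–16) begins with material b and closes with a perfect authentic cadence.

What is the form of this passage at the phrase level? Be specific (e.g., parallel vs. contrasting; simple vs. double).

contrasting double period

Four phrases in two halves: the first half (bars 1–8) ends with a half cadence, the second (measures 9–16) with a perfect authentic cadence — a large antecedent–consequent pair, i.e. a double period.
Phrase 3 begins with different material from phrase 1, making it contrasting.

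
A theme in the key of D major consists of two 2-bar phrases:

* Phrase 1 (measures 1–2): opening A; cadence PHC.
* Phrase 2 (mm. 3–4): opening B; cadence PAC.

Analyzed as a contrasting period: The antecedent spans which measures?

measures 1–2

The antecedent is the phrase ending with the weaker cadence (Phrygian half cadence, phrase 1) and the consequent the one ending more conclusively (perfect authentic cadence, phrase 2); the antecedent is measures 1–2.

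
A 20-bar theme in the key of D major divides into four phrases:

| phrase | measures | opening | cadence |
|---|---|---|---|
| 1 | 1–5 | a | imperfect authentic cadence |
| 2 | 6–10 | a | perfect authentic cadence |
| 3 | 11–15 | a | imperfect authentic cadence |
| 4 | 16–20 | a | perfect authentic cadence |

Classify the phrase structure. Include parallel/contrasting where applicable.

The cadence pattern IAC–PAC–IAC–PAC is weak–strong twice, and phrases 3–4 restate phrases 1–2: a period heard twice, not a double period (which would end weakly at phrase 2).

repeated period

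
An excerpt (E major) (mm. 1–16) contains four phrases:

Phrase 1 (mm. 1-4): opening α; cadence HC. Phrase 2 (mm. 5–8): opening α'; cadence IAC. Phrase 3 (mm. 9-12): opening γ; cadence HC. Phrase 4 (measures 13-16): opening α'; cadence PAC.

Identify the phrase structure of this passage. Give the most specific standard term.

Four phrases in two halves: the first half (measures 1–8) ends with an imperfect authentic cadence, the second (bars 9–16) with a perfect authentic cadence — a large antecedent–consequent pair, i.e. a double period.
Phrase 3 begins with different material from phrase 1, making it contrasting.

contrasting double period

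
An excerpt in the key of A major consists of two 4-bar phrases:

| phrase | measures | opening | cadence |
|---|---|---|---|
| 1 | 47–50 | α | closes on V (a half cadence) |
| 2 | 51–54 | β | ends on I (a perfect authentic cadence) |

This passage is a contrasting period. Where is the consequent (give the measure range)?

measures 51–54

The antecedent is the phrase ending with the weaker cadence (half cadence, phrase 1) and the consequent the one ending more conclusively (perfect authentic cadence, phrase 2); the consequent is mm. 51–54.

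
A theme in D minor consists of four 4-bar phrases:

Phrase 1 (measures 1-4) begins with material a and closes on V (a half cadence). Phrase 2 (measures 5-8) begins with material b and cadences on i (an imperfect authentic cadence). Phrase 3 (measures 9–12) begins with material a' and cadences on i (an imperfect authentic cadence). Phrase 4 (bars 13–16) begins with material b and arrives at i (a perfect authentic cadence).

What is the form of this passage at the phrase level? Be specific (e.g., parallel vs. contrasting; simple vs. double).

Four phrases in two halves: the first half (bars 1–8) ends with an imperfect authentic cadence, the second (mm. 9–16) with a perfect authentic cadence — a large antecedent–consequent pair, i.e. a double period.
Phrase 3 begins with the same material as phrase 1, making it parallel.

parallel double period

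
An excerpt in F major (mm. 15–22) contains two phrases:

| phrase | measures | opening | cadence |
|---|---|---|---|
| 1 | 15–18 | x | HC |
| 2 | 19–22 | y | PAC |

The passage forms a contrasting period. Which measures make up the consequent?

measures 19–22

The antecedent is the phrase ending with the weaker cadence (half cadence, phrase 1) and the consequent the one ending more conclusively (perfect authentic cadence, phrase 2); the consequent is bars 19–22.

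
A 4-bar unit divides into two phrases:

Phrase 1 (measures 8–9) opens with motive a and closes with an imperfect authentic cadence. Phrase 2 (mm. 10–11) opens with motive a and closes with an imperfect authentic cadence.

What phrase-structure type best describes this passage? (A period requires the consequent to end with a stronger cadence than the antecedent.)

repeated phrase

Both phrases have the same opening (a) and the same cadence (imperfect authentic cadence): the second is a restatement, not a consequent, so this is a repeated phrase rather than a period.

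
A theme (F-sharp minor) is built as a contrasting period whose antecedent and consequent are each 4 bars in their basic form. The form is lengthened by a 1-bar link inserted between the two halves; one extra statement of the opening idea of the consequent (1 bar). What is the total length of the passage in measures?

Basic contrasting period: 4 + 4 = 8 bars.
8 (basic form) + 1 (link) + 1 (extra statement) = 10.

10 measures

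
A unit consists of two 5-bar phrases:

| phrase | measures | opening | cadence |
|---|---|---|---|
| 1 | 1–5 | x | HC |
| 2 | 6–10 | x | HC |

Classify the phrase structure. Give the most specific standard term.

repeated phrase

Both phrases have the same opening (x) and the same cadence (half cadence): the second is a restatement, not a consequent, so this is a repeated phrase rather than a period.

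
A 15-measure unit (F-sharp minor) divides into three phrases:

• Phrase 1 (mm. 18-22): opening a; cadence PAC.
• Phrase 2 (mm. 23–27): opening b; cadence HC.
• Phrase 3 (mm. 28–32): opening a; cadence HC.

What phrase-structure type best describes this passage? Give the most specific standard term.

phrase group

The final phrase closes with a half cadence, which is not stronger than the preceding half cadence; the 3 phrases lack an overall antecedent–consequent design and so form a phrase group.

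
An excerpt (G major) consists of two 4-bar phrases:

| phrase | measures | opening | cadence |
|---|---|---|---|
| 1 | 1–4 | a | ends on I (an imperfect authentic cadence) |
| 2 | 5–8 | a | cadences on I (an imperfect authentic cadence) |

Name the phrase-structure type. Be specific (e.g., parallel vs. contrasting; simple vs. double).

Both phrases have the same opening (a) and the same cadence (imperfect authentic cadence): the second is a restatement, not a consequent, so this is a repeated phrase rather than a period.

repeated phrase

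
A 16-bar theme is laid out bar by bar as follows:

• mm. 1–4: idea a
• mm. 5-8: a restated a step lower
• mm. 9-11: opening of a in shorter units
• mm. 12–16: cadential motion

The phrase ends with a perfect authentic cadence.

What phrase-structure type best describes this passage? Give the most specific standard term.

sentence

Basic idea (mm. 1-4) + its repetition (mm. 5–8) form the presentation; fragmentation and cadence (measures 9-16) form the continuation — the 16-bar whole is a sentence.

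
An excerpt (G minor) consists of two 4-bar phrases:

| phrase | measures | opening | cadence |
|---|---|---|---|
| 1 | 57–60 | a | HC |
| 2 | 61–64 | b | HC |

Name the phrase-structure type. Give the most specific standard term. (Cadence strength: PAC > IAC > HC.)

The second phrase closes with a half cadence, which is not stronger than the first phrase's half cadence; without a weak→strong cadential pair there is no antecedent–consequent relationship, so this is a phrase group rather than a period.

phrase group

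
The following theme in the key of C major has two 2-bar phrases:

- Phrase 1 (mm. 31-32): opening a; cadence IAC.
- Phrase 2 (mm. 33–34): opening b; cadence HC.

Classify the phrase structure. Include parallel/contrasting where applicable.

The second phrase closes with a half cadence, which is not stronger than the first phrase's imperfect authentic cadence; without a weak→strong cadential pair there is no antecedent–consequent relationship, so this is a phrase group rather than a period.

phrase group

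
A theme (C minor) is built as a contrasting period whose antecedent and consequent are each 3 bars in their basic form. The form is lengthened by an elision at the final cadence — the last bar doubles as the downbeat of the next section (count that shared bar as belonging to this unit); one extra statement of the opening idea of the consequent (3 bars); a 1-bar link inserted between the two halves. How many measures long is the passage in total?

Basic contrasting period: 3 + 3 = 6 bars.
6 (basic form) + 3 (extra statement) + 1 (link) = 10.
The elision shares a bar with the next section but does not change this unit's count.

10 measures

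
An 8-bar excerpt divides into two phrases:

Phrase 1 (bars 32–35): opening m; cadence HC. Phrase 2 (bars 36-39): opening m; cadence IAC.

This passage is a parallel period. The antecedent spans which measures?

measures 32–35

The antecedent is the phrase ending with the weaker cadence (half cadence, phrase 1) and the consequent the one ending more conclusively (imperfect authentic cadence, phrase 2); the antecedent is measures 32–35.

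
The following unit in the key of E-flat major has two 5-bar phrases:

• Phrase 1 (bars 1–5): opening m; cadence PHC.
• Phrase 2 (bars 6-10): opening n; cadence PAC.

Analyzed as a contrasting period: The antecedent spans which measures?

The antecedent is the phrase ending with the weaker cadence (Phrygian half cadence, phrase 1) and the consequent the one ending more conclusively (perfect authentic cadence, phrase 2); the antecedent is mm. 1–5.

measures 1–5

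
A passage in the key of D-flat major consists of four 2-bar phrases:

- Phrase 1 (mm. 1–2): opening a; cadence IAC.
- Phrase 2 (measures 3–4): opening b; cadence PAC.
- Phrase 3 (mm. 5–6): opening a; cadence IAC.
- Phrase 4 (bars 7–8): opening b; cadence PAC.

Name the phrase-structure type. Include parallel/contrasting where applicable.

repeated period

The cadence pattern IAC–PAC–IAC–PAC is weak–strong twice, and phrases 3–4 restate phrases 1–2: a period heard twice, not a double period (which would end weakly at phrase 2).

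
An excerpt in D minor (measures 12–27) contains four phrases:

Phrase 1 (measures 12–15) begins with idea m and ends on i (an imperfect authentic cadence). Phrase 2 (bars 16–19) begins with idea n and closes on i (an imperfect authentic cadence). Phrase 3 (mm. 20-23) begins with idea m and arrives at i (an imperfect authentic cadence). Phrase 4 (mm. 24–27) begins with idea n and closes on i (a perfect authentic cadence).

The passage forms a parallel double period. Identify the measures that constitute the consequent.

In a double period the four phrases pair into a large antecedent (phrases 1–2, ending imperfect authentic cadence) and a large consequent (phrases 3–4, ending perfect authentic cadence). The consequent spans mm. 20–27.

measures 20–27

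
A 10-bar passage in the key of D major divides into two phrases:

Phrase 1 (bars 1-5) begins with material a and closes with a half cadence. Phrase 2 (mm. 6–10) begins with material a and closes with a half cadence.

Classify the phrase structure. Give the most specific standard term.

repeated phrase

Both phrases have the same opening (a) and the same cadence (half cadence): the second is a restatement, not a consequent, so this is a repeated phrase rather than a period.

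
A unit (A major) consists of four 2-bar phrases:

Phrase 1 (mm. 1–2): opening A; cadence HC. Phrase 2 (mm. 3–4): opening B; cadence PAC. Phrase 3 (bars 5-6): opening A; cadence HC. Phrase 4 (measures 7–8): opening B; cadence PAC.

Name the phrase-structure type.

The cadence pattern HC–PAC–HC–PAC is weak–strong twice, and phrases 3–4 restate phrases 1–2: a period heard twice, not a double period (which would end weakly at phrase 2).

repeated period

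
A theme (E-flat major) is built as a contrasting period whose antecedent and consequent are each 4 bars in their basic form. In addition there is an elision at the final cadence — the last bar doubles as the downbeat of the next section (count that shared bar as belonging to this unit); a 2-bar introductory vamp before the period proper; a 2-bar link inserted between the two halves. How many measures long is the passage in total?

Basic contrasting period: 4 + 4 = 8 bars.
8 (basic form) + 2 (introduction) + 2 (link) = 12.
The elision shares a bar with the next section but does not change this unit's count.

12 measures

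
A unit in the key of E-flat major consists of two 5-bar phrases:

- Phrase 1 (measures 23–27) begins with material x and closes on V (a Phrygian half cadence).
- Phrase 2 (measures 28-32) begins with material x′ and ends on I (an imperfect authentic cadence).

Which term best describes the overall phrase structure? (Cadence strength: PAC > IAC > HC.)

Phrase 1 ends with a Phrygian half cadence (weaker) and phrase 2 with an imperfect authentic cadence (stronger): antecedent + consequent = a period.
The two phrases open with the same material (x / x′), so the period is parallel.

parallel period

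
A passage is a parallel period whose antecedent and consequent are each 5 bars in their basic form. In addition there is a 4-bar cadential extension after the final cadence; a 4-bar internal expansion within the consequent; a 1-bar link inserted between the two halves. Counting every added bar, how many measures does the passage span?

19 measures

Basic parallel period: 5 + 5 = 10 bars.
10 (basic form) + 4 (cadential extension) + 4 (internal expansion) + 1 (link) = 19.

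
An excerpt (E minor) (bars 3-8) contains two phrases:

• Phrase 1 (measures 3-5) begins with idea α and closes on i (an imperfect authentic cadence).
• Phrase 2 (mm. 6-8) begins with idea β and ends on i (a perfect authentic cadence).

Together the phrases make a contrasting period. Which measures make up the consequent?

The phrase ending with the weaker cadence (imperfect authentic cadence) is the antecedent; the one ending more conclusively (perfect authentic cadence) is the consequent. The consequent is measures 6–8.

measures 6–8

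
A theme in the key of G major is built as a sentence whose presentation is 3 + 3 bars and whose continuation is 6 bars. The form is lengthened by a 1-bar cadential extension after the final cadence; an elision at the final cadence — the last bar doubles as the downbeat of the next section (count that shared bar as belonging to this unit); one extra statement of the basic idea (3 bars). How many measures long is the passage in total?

16 measures

Basic sentence: 3 + 3 + 6 = 12 bars.
12 (basic form) + 1 (cadential extension) + 3 (extra statement) = 16.
The elision shares a bar with the next section but does not change this unit's count.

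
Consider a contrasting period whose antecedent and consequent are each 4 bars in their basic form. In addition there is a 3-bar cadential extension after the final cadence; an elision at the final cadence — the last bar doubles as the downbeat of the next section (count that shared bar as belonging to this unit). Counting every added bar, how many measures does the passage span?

Basic contrasting period: 4 + 4 = 8 bars.
8 (basic form) + 3 (cadential extension) = 11.
The elision shares a bar with the next section but does not change this unit's count.

11 measures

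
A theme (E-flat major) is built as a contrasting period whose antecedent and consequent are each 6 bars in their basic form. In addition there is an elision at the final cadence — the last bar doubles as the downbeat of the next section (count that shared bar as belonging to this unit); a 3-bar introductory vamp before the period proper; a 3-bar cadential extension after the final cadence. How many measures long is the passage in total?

Basic contrasting period: 6 + 6 = 12 bars.
12 (basic form) + 3 (introduction) + 3 (cadential extension) = 18.
The elision shares a bar with the next section but does not change this unit's count.

18 measures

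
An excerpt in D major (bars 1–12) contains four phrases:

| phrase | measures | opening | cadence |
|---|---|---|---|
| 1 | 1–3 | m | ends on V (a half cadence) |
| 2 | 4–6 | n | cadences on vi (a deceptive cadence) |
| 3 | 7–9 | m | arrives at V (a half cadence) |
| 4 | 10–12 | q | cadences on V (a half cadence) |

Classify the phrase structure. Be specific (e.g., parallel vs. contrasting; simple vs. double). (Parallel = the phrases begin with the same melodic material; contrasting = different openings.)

Phrase 4 ends with a half cadence, no stronger than phrase 2's deceptive cadence, so the four phrases do not form a double period; nor do phrases 3–4 duplicate 1–2, so it is not a repeated period. With no phrase reaching a conclusive cadence, the passage is a phrase group.

phrase group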